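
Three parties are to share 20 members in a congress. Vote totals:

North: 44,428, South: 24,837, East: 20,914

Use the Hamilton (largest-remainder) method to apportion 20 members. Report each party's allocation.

North: 10; South: 5; East: 5

Standard divisor: 90179 ÷ 20 ≈ 4508.95.
Standard quotas: North 9.8533, South 5.5084, East 4.6383.
Lower quotas: North 9, South 5, East 4 (sum 18, leaving 2 seats).
Remainders in descending order: North 0.8533, East 0.6383, South 0.5084.
Largest remainders: North, East receive the extra seats.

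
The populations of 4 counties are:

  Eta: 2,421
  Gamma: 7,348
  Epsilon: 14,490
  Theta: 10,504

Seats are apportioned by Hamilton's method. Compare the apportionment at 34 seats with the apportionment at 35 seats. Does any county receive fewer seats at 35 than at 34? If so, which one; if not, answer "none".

At 34 seats: Eta 3, Gamma 7, Epsilon 14, Theta 10.
At 35 seats: Eta 2, Gamma 7, Epsilon 15, Theta 11.
Eta drops from 3 to 2.

Eta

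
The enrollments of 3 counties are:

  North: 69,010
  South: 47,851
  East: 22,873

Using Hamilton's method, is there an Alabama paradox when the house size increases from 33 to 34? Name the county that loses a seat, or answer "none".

At 33 seats: North 16, South 11, East 6.
At 34 seats: North 17, South 12, East 5.
East drops from 6 to 5.

East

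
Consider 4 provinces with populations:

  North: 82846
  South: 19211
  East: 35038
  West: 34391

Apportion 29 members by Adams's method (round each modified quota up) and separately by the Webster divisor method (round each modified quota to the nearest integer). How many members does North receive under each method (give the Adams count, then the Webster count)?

13 and 14

Adams: North 13, South 4, East 6, West 6.
Webster: North 14, South 3, East 6, West 6.
North gets 13 under Adams and 14 under Webster.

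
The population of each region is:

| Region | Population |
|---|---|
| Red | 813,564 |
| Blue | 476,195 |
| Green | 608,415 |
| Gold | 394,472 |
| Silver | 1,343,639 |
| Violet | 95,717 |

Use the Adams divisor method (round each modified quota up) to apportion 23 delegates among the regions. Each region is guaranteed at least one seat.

Red: 5, Blue: 3, Green: 4, Gold: 3, Silver: 7, Violet: 1

Standard divisor 3732002/23 ≈ 162260.957; standard quotas: Red 5.014, Blue 2.935, Green 3.750, Gold 2.431, Silver 8.281, Violet 0.590.
Rounding up gives 6, 3, 4, 3, 9, 1 = 26 seats, so the divisor must be adjusted.
With modified divisor 194600: modified quotas Red 4.181, Blue 2.447, Green 3.126, Gold 2.027, Silver 6.905, Violet 0.492.
Rounding up: Red 5, Blue 3, Green 4, Gold 3, Silver 7, Violet 1 (total 23).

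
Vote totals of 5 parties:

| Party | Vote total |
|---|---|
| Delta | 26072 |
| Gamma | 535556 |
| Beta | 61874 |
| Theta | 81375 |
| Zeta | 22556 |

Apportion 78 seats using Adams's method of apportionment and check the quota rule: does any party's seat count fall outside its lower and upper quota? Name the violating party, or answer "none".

Gamma

Standard quotas: Delta 2.796, Gamma 57.426, Beta 6.635, Theta 8.726, Zeta 2.419.
Adams allocation: Delta 3, Gamma 56, Beta 7, Theta 9, Zeta 3.
Gamma has quota 57.426 (lower 57, upper 58) but receives 56 — outside the quota interval.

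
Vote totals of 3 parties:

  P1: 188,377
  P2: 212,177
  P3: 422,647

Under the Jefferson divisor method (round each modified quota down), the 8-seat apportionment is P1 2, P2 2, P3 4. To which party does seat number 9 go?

Priority for the next seat is population ÷ (current seats + 1).
Priorities: P1 62792.333, P2 70725.667, P3 84529.400.
Highest priority: P3.

P3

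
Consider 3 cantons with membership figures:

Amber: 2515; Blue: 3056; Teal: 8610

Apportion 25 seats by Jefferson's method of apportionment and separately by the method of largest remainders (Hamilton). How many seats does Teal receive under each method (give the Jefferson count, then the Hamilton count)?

Jefferson: Amber 4, Blue 5, Teal 16.
Hamilton: Amber 5, Blue 5, Teal 15.
Teal gets 16 under Jefferson and 15 under Hamilton.

16 and 15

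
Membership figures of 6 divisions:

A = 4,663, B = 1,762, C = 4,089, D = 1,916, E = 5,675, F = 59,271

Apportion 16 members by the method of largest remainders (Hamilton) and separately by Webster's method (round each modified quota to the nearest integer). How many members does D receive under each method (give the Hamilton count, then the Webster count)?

1 and 0

Hamilton: A 1, B 0, C 1, D 1, E 1, F 12.
Webster: A 1, B 0, C 1, D 0, E 1, F 13.
D gets 1 under Hamilton and 0 under Webster.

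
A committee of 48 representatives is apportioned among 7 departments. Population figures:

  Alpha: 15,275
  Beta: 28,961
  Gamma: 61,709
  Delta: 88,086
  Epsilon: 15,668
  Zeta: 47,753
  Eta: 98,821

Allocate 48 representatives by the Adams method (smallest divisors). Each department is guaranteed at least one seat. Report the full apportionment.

Standard divisor 356273/48 ≈ 7422.354; standard quotas: Alpha 2.058, Beta 3.902, Gamma 8.314, Delta 11.868, Epsilon 2.111, Zeta 6.434, Eta 13.314.
Rounding up gives 3, 4, 9, 12, 3, 7, 14 = 52 seats, so the divisor must be adjusted.
With modified divisor 7921.38: modified quotas Alpha 1.928, Beta 3.656, Gamma 7.790, Delta 11.120, Epsilon 1.978, Zeta 6.028, Eta 12.475.
Rounding up: Alpha 2, Beta 4, Gamma 8, Delta 12, Epsilon 2, Zeta 7, Eta 13 (total 48).

Alpha 2, Beta 4, Gamma 8, Delta 12, Epsilon 2, Zeta 7, Eta 13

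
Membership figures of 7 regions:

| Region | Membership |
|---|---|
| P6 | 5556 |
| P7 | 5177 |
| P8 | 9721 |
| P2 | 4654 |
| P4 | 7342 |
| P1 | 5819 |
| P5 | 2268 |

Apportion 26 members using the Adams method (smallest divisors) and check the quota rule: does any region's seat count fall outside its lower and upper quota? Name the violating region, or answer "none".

Standard quotas: P6 3.564, P7 3.320, P8 6.235, P2 2.985, P4 4.709, P1 3.732, P5 1.455.
Adams allocation: P6 4, P7 3, P8 6, P2 3, P4 4, P1 4, P5 2.
Every allocation lies between the lower and upper quota.

none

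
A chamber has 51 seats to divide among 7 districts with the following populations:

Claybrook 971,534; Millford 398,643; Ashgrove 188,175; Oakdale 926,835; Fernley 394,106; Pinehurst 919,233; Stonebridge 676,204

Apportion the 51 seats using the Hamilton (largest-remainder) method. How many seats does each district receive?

Claybrook 11; Millford 5; Ashgrove 2; Oakdale 11; Fernley 4; Pinehurst 10; Stonebridge 8

Total 4474730; standard divisor 4474730/51 ≈ 87739.804.
Standard quotas: Claybrook 11.0729, Millford 4.5435, Ashgrove 2.1447, Oakdale 10.5634, Fernley 4.4918, Pinehurst 10.4768, Stonebridge 7.7069.
Lower quotas: Claybrook 11, Millford 4, Ashgrove 2, Oakdale 10, Fernley 4, Pinehurst 10, Stonebridge 7 (sum 48, leaving 3 seats).
Remainders in descending order: Stonebridge 0.7069, Oakdale 0.5634, Millford 0.5435, Fernley 0.4918, Pinehurst 0.4768, Ashgrove 0.1447, Claybrook 0.0729.
The surplus seats go to Stonebridge, Oakdale, Millford.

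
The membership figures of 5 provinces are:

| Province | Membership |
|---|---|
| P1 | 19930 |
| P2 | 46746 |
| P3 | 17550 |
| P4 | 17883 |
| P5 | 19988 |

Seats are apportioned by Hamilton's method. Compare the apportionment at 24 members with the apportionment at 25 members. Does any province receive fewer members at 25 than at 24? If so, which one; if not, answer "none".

none

At 24 seats: P1 4, P2 9, P3 3, P4 4, P5 4.
At 25 seats: P1 4, P2 9, P3 4, P4 4, P5 4.
No province's allocation decreased.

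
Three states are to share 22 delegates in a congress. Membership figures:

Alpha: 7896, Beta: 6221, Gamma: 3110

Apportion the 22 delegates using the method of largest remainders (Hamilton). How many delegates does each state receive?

Total 17227; standard divisor 17227/22 ≈ 783.045.
Standard quotas: Alpha 10.0837, Beta 7.9446, Gamma 3.9717.
Lower quotas: Alpha 10, Beta 7, Gamma 3 (sum 20, leaving 2 seats).
Remainders in descending order: Gamma 0.9717, Beta 0.9446, Alpha 0.0837.
The surplus seats go to Gamma, Beta.

Alpha 10, Beta 8, Gamma 4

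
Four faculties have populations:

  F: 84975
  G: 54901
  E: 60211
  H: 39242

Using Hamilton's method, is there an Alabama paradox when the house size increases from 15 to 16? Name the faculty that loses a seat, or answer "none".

H

At 15 seats: F 5, G 3, E 4, H 3.
At 16 seats: F 6, G 4, E 4, H 2.
H drops from 3 to 2.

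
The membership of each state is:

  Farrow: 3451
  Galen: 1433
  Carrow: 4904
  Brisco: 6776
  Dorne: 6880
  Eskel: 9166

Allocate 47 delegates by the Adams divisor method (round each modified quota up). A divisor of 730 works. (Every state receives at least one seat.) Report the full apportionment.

With modified divisor 730: modified quotas Farrow 4.727, Galen 1.963, Carrow 6.718, Brisco 9.282, Dorne 9.425, Eskel 12.556.
Rounding up: Farrow 5, Galen 2, Carrow 7, Brisco 10, Dorne 10, Eskel 13 (total 47).

Farrow: 5; Galen: 2; Carrow: 7; Brisco: 10; Dorne: 10; Eskel: 13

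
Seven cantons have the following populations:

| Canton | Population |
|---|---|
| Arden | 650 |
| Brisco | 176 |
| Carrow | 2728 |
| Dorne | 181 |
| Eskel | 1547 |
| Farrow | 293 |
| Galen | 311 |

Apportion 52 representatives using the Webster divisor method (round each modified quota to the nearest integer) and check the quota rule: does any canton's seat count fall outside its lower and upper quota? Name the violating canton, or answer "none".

Standard quotas: Arden 5.742, Brisco 1.555, Carrow 24.101, Dorne 1.599, Eskel 13.667, Farrow 2.589, Galen 2.748.
Webster allocation: Arden 6, Brisco 2, Carrow 23, Dorne 2, Eskel 13, Farrow 3, Galen 3.
Carrow has quota 24.101 (lower 24, upper 25) but receives 23 — outside the quota interval.

Carrow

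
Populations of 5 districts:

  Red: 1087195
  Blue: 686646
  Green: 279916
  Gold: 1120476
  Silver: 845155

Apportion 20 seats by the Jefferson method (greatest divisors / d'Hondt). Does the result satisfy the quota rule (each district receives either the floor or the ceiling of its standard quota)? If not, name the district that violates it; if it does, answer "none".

none

Standard quotas: Red 5.410, Blue 3.417, Green 1.393, Gold 5.575, Silver 4.205.
Jefferson allocation: Red 6, Blue 3, Green 1, Gold 6, Silver 4.
Every allocation lies between the lower and upper quota.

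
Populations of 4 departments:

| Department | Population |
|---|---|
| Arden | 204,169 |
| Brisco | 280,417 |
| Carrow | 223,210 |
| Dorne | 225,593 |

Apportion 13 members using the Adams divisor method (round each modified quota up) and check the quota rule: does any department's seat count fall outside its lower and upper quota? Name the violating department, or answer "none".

none

Standard quotas: Arden 2.844, Brisco 3.906, Carrow 3.109, Dorne 3.142.
Adams allocation: Arden 3, Brisco 4, Carrow 3, Dorne 3.
Every allocation lies between the lower and upper quota.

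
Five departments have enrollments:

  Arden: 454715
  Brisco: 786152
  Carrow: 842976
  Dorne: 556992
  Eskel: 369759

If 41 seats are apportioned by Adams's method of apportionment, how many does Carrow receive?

11

Standard divisor 3010594/41 ≈ 73429.122; standard quotas: Arden 6.193, Brisco 10.706, Carrow 11.480, Dorne 7.585, Eskel 5.036.
Rounding up gives 7, 11, 12, 8, 6 = 44 seats, so the divisor must be adjusted.
With modified divisor 77600: modified quotas Arden 5.860, Brisco 10.131, Carrow 10.863, Dorne 7.178, Eskel 4.765.
Rounding up: Arden 6, Brisco 11, Carrow 11, Dorne 8, Eskel 5 (total 41).
Carrow receives 11.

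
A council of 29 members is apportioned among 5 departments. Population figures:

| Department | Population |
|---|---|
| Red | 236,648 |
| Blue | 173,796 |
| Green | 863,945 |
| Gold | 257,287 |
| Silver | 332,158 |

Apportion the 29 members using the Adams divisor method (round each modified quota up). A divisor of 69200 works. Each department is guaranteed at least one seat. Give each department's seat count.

With modified divisor 69200: modified quotas Red 3.420, Blue 2.512, Green 12.485, Gold 3.718, Silver 4.800.
Rounding up: Red 4, Blue 3, Green 13, Gold 4, Silver 5 (total 29).

Red=4, Blue=3, Green=13, Gold=4, Silver=5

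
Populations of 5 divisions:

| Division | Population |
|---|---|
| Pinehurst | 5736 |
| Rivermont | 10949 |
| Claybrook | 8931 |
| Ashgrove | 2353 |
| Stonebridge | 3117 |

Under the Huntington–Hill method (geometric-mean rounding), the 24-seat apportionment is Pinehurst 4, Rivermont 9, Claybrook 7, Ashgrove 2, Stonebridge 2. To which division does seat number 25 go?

Pinehurst

Priority for the next seat is population ÷ (√(s·(s+1))).
Priorities: Pinehurst 1282.609, Rivermont 1154.126, Claybrook 1193.455, Ashgrove 960.608, Stonebridge 1272.510.
Highest priority: Pinehurst.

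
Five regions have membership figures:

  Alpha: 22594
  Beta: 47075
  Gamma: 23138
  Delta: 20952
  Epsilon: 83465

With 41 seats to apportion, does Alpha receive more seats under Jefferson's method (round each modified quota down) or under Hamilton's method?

Hamilton

Jefferson: Alpha 4, Beta 10, Gamma 5, Delta 4, Epsilon 18.
Hamilton: Alpha 5, Beta 10, Gamma 5, Delta 4, Epsilon 17.
Alpha gets 4 under Jefferson and 5 under Hamilton.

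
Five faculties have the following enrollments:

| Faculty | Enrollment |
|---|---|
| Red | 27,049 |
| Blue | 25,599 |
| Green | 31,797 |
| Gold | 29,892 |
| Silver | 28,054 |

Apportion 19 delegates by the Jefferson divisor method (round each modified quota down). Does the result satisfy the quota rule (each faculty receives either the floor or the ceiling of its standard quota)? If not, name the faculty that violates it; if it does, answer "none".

Standard quotas: Red 3.609, Blue 3.416, Green 4.243, Gold 3.989, Silver 3.743.
Jefferson allocation: Red 4, Blue 3, Green 4, Gold 4, Silver 4.
Every allocation lies between the lower and upper quota.

none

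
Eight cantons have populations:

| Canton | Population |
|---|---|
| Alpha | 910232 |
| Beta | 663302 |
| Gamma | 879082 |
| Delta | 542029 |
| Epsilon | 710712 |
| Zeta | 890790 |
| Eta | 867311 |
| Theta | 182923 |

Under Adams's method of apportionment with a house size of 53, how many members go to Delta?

Standard divisor 5646381/53 ≈ 106535.491; standard quotas: Alpha 8.544, Beta 6.226, Gamma 8.252, Delta 5.088, Epsilon 6.671, Zeta 8.361, Eta 8.141, Theta 1.717.
Rounding up gives 9, 7, 9, 6, 7, 9, 9, 2 = 58 seats, so the divisor must be adjusted.
With modified divisor 112600: modified quotas Alpha 8.084, Beta 5.891, Gamma 7.807, Delta 4.814, Epsilon 6.312, Zeta 7.911, Eta 7.703, Theta 1.625.
Rounding up: Alpha 9, Beta 6, Gamma 8, Delta 5, Epsilon 7, Zeta 8, Eta 8, Theta 2 (total 53).
Delta receives 5.

5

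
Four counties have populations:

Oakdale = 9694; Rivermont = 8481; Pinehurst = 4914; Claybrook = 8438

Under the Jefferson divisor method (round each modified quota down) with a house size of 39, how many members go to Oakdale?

Standard divisor 31527/39 ≈ 808.385; standard quotas: Oakdale 11.992, Rivermont 10.491, Pinehurst 6.079, Claybrook 10.438.
Rounding down gives 11, 10, 6, 10 = 37 seats, so the divisor must be adjusted.
With modified divisor 769: modified quotas Oakdale 12.606, Rivermont 11.029, Pinehurst 6.390, Claybrook 10.973.
Rounding down: Oakdale 12, Rivermont 11, Pinehurst 6, Claybrook 10 (total 39).
Oakdale receives 12.

12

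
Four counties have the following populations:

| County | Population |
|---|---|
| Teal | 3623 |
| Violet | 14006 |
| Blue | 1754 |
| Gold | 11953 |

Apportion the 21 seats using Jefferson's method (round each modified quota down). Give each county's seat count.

Standard divisor 31336/21 ≈ 1492.19; standard quotas: Teal 2.428, Violet 9.386, Blue 1.175, Gold 8.010.
Rounding down gives 2, 9, 1, 8 = 20 seats, so the divisor must be adjusted.
With modified divisor 1360: modified quotas Teal 2.664, Violet 10.299, Blue 1.290, Gold 8.789.
Rounding down: Teal 2, Violet 10, Blue 1, Gold 8 (total 21).

Teal=2; Violet=10; Blue=1; Gold=8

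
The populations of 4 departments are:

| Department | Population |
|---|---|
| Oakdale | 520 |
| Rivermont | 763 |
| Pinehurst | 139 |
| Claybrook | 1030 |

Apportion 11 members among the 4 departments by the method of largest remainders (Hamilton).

Total 2452; standard divisor 2452/11 ≈ 222.909.
Standard quotas: Oakdale 2.333, Rivermont 3.423, Pinehurst 0.624, Claybrook 4.621.
Lower quotas: Oakdale 2, Rivermont 3, Pinehurst 0, Claybrook 4 (sum 9, leaving 2 seats).
Remainders in descending order: Pinehurst 0.624, Claybrook 0.621, Rivermont 0.423, Oakdale 0.333.
Largest remainders: Pinehurst, Claybrook receive the extra seats.

Oakdale 2; Rivermont 3; Pinehurst 1; Claybrook 5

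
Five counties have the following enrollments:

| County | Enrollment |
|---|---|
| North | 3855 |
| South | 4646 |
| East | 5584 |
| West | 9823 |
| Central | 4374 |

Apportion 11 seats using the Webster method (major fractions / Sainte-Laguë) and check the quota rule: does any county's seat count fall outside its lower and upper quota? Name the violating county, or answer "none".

Standard quotas: North 1.499, South 1.807, East 2.172, West 3.821, Central 1.701.
Webster allocation: North 1, South 2, East 2, West 4, Central 2.
Every allocation lies between the lower and upper quota.

none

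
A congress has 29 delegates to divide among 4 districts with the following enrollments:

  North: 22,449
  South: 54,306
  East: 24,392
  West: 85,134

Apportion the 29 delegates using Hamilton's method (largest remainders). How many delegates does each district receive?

North=4, South=8, East=4, West=13

Standard divisor: 186281 ÷ 29 ≈ 6423.483.
Standard quotas: North 3.4948, South 8.4543, East 3.7973, West 13.2536.
Lower quotas: North 3, South 8, East 3, West 13 (sum 27, leaving 2 seats).
Remainders in descending order: East 0.7973, North 0.4948, South 0.4543, West 0.2536.
Largest remainders: East, North receive the extra seats.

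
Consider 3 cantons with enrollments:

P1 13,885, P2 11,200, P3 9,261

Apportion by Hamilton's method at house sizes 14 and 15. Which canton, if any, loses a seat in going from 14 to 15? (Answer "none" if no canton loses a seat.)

none

At 14 seats: P1 6, P2 4, P3 4.
At 15 seats: P1 6, P2 5, P3 4.
No canton's allocation decreased.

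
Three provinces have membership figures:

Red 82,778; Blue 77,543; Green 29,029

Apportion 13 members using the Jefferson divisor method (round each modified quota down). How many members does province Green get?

2

Standard divisor 189350/13 ≈ 14565.385; standard quotas: Red 5.683, Blue 5.324, Green 1.993.
Rounding down gives 5, 5, 1 = 11 seats, so the divisor must be adjusted.
With modified divisor 13400: modified quotas Red 6.177, Blue 5.787, Green 2.166.
Rounding down: Red 6, Blue 5, Green 2 (total 13).
Green receives 2.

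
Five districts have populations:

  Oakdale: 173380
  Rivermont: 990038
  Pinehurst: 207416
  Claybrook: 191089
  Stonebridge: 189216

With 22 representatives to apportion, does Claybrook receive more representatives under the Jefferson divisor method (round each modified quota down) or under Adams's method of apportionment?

Jefferson: Oakdale 2, Rivermont 14, Pinehurst 2, Claybrook 2, Stonebridge 2.
Adams: Oakdale 2, Rivermont 11, Pinehurst 3, Claybrook 3, Stonebridge 3.
Claybrook gets 2 under Jefferson and 3 under Adams.

Adams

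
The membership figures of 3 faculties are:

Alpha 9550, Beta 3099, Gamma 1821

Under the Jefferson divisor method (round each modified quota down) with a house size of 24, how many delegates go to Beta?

5

Standard divisor 14470/24 ≈ 602.917; standard quotas: Alpha 15.840, Beta 5.140, Gamma 3.020.
Rounding down gives 15, 5, 3 = 23 seats, so the divisor must be adjusted.
With modified divisor 580: modified quotas Alpha 16.466, Beta 5.343, Gamma 3.140.
Rounding down: Alpha 16, Beta 5, Gamma 3 (total 24).
Beta receives 5.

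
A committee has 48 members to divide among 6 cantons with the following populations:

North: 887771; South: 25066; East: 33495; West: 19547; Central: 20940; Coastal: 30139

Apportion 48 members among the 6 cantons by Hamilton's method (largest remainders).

The standard divisor is 1016958/48 ≈ 21186.625.
Standard quotas: North 41.9024, South 1.1831, East 1.5810, West 0.9226, Central 0.9884, Coastal 1.4225.
Lower quotas: North 41, South 1, East 1, West 0, Central 0, Coastal 1 (sum 44, leaving 4 seats).
Remainders in descending order: Central 0.9884, West 0.9226, North 0.9024, East 0.5810, Coastal 0.4225, South 0.1831.
Largest remainders: Central, West, North, East receive the extra seats.

North: 42; South: 1; East: 2; West: 1; Central: 1; Coastal: 1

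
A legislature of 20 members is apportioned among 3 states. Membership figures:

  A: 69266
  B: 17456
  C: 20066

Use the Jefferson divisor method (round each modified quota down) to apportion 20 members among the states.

Standard divisor 106788/20 ≈ 5339.4; standard quotas: A 12.973, B 3.269, C 3.758.
Rounding down gives 12, 3, 3 = 18 seats, so the divisor must be adjusted.
With modified divisor 4980: modified quotas A 13.909, B 3.505, C 4.029.
Rounding down: A 13, B 3, C 4 (total 20).

A 13; B 3; C 4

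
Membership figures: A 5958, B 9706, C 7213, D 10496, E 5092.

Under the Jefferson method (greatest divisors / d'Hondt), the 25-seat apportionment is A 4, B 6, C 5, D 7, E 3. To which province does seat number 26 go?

B

Priority for the next seat is population ÷ (current seats + 1).
Priorities: A 1191.600, B 1386.571, C 1202.167, D 1312.000, E 1273.000.
Highest priority: B.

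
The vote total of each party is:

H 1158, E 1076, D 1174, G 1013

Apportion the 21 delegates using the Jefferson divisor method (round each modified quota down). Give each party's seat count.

Standard divisor 4421/21 ≈ 210.524; standard quotas: H 5.501, E 5.111, D 5.577, G 4.812.
Rounding down gives 5, 5, 5, 4 = 19 seats, so the divisor must be adjusted.
With modified divisor 194: modified quotas H 5.969, E 5.546, D 6.052, G 5.222.
Rounding down: H 5, E 5, D 6, G 5 (total 21).

H 5; E 5; D 6; G 5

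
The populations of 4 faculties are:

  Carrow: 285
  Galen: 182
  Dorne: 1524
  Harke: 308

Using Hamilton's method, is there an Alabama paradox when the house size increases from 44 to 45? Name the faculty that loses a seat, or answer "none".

Galen

At 44 seats: Carrow 5, Galen 4, Dorne 29, Harke 6.
At 45 seats: Carrow 6, Galen 3, Dorne 30, Harke 6.
Galen drops from 4 to 3.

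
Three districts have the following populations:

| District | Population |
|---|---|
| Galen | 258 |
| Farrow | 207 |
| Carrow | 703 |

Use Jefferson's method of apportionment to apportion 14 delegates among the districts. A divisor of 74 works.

With modified divisor 74: modified quotas Galen 3.486, Farrow 2.797, Carrow 9.500.
Rounding down: Galen 3, Farrow 2, Carrow 9 (total 14).

Galen 3; Farrow 2; Carrow 9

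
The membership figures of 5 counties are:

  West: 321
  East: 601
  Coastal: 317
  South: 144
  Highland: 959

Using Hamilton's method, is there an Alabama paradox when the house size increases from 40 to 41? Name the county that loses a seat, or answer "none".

At 40 seats: West 6, East 10, Coastal 5, South 3, Highland 16.
At 41 seats: West 6, East 10, Coastal 6, South 2, Highland 17.
South drops from 3 to 2.

South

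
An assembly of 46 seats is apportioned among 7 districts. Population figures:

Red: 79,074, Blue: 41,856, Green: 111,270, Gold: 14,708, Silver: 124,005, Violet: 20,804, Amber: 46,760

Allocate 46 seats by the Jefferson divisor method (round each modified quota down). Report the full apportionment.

Standard divisor 438477/46 ≈ 9532.109; standard quotas: Red 8.296, Blue 4.391, Green 11.673, Gold 1.543, Silver 13.009, Violet 2.183, Amber 4.906.
Rounding down gives 8, 4, 11, 1, 13, 2, 4 = 43 seats, so the divisor must be adjusted.
With modified divisor 8820: modified quotas Red 8.965, Blue 4.746, Green 12.616, Gold 1.668, Silver 14.060, Violet 2.359, Amber 5.302.
Rounding down: Red 8, Blue 4, Green 12, Gold 1, Silver 14, Violet 2, Amber 5 (total 46).

Red: 8, Blue: 4, Green: 12, Gold: 1, Silver: 14, Violet: 2, Amber: 5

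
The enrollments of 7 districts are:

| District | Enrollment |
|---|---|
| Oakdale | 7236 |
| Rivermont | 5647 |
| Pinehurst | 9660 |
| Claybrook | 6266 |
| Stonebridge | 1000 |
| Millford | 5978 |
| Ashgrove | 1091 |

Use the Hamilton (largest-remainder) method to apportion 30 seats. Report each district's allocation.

Oakdale: 6, Rivermont: 4, Pinehurst: 8, Claybrook: 5, Stonebridge: 1, Millford: 5, Ashgrove: 1

Standard divisor: 36878 ÷ 30 ≈ 1229.267.
Standard quotas: Oakdale 5.8864, Rivermont 4.5938, Pinehurst 7.8583, Claybrook 5.0973, Stonebridge 0.8135, Millford 4.8631, Ashgrove 0.8875.
Lower quotas: Oakdale 5, Rivermont 4, Pinehurst 7, Claybrook 5, Stonebridge 0, Millford 4, Ashgrove 0 (sum 25, leaving 5 seats).
Remainders in descending order: Ashgrove 0.8875, Oakdale 0.8864, Millford 0.8631, Pinehurst 0.8583, Stonebridge 0.8135, Rivermont 0.5938, Claybrook 0.0973.
The surplus seats go to Ashgrove, Oakdale, Millford, Pinehurst, Stonebridge.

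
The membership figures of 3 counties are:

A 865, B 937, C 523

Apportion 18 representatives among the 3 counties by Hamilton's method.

A=7, B=7, C=4

Standard divisor: 2325 ÷ 18 ≈ 129.167.
Standard quotas: A 6.697, B 7.254, C 4.049.
Lower quotas: A 6, B 7, C 4 (sum 17, leaving 1 seat).
Remainders in descending order: A 0.697, B 0.254, C 0.049.
The surplus seat goes to A.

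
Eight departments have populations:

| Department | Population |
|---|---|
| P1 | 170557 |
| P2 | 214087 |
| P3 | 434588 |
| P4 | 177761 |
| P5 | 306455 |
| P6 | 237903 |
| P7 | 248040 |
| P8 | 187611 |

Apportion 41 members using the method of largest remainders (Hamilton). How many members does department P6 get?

5

Total 1977002; standard divisor 1977002/41 ≈ 48219.561.
Standard quotas: P1 3.5371, P2 4.4398, P3 9.0127, P4 3.6865, P5 6.3554, P6 4.9337, P7 5.1440, P8 3.8908.
Lower quotas: P1 3, P2 4, P3 9, P4 3, P5 6, P6 4, P7 5, P8 3 (sum 37, leaving 4 seats).
Remainders in descending order: P6 0.9337, P8 0.8908, P4 0.6865, P1 0.5371, P2 0.4398, P5 0.3554, P7 0.1440, P3 0.0127.
The surplus seats go to P6, P8, P4, P1.
P6 receives 5.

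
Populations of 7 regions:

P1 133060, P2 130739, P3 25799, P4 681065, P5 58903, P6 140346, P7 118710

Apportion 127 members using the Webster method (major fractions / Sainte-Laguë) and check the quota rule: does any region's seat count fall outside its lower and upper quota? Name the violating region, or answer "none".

P4

Standard quotas: P1 13.114, P2 12.885, P3 2.543, P4 67.122, P5 5.805, P6 13.832, P7 11.699.
Webster allocation: P1 13, P2 13, P3 3, P4 66, P5 6, P6 14, P7 12.
P4 has quota 67.122 (lower 67, upper 68) but receives 66 — outside the quota interval.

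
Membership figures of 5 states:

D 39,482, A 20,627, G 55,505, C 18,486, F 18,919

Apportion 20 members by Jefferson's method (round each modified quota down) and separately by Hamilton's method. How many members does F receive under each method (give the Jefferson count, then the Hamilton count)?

2 and 3

Jefferson: D 5, A 3, G 8, C 2, F 2.
Hamilton: D 5, A 3, G 7, C 2, F 3.
F gets 2 under Jefferson and 3 under Hamilton.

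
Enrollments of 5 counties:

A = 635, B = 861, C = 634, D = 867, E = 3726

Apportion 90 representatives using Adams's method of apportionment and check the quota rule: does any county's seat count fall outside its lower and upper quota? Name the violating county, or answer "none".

E

Standard quotas: A 8.501, B 11.526, C 8.487, D 11.606, E 49.880.
Adams allocation: A 9, B 12, C 9, D 12, E 48.
E has quota 49.880 (lower 49, upper 50) but receives 48 — outside the quota interval.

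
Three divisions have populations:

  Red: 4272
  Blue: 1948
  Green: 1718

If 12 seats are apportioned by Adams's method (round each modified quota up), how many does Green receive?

Standard divisor 7938/12 ≈ 661.5; standard quotas: Red 6.458, Blue 2.945, Green 2.597.
Rounding up gives 7, 3, 3 = 13 seats, so the divisor must be adjusted.
With modified divisor 800: modified quotas Red 5.340, Blue 2.435, Green 2.147.
Rounding up: Red 6, Blue 3, Green 3 (total 12).
Green receives 3.

3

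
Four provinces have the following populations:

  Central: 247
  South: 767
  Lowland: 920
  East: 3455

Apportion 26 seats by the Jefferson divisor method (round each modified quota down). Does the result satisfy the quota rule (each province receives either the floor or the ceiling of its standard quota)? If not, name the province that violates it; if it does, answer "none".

East

Standard quotas: Central 1.192, South 3.701, Lowland 4.439, East 16.669.
Jefferson allocation: Central 1, South 3, Lowland 4, East 18.
East has quota 16.669 (lower 16, upper 17) but receives 18 — outside the quota interval.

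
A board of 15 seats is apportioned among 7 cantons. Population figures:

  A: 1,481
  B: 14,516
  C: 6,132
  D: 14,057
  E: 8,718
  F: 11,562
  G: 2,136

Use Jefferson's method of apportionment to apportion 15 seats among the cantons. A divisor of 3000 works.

With modified divisor 3000: modified quotas A 0.494, B 4.839, C 2.044, D 4.686, E 2.906, F 3.854, G 0.712.
Rounding down: A 0, B 4, C 2, D 4, E 2, F 3, G 0 (total 15).

A 0; B 4; C 2; D 4; E 2; F 3; G 0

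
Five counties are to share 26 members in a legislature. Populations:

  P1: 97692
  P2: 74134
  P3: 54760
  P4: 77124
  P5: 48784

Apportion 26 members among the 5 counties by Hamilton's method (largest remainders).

P1 7, P2 5, P3 4, P4 6, P5 4

Total 352494; standard divisor 352494/26 ≈ 13557.462.
Standard quotas: P1 7.2058, P2 5.4681, P3 4.0391, P4 5.6887, P5 3.5983.
Lower quotas: P1 7, P2 5, P3 4, P4 5, P5 3 (sum 24, leaving 2 seats).
Remainders in descending order: P4 0.6887, P5 0.5983, P2 0.4681, P1 0.2058, P3 0.0391.
Largest remainders: P4, P5 receive the extra seats.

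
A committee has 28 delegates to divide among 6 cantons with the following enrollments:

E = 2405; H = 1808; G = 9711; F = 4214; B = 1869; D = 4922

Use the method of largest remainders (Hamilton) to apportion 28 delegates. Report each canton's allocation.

E 3; H 2; G 11; F 5; B 2; D 5

The standard divisor is 24929/28 ≈ 890.321.
Standard quotas: E 2.7013, H 2.0307, G 10.9073, F 4.7331, B 2.0992, D 5.5283.
Lower quotas: E 2, H 2, G 10, F 4, B 2, D 5 (sum 25, leaving 3 seats).
Remainders in descending order: G 0.9073, F 0.7331, E 0.7013, D 0.5283, B 0.0992, H 0.0307.
Largest remainders: G, F, E receive the extra seats.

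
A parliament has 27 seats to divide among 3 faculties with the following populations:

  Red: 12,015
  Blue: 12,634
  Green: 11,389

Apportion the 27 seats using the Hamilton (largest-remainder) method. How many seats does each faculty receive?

Red 9; Blue 9; Green 9

Standard divisor: 36038 ÷ 27 ≈ 1334.741.
Standard quotas: Red 9.0017, Blue 9.4655, Green 8.5327.
Lower quotas: Red 9, Blue 9, Green 8 (sum 26, leaving 1 seat).
Remainders in descending order: Green 0.5327, Blue 0.4655, Red 0.0017.
The surplus seat goes to Green.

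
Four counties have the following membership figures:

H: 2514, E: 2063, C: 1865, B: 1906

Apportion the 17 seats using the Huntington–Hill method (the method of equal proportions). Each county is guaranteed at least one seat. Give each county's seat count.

With divisor 500: modified quotas H 5.028, E 4.126, C 3.730, B 3.812.
Geometric-mean thresholds: H √(5·6)=5.477, E √(4·5)=4.472, C √(3·4)=3.464, B √(3·4)=3.464.
Each quota rounded against its threshold gives H 5, E 4, C 4, B 4 (total 17).

H=5; E=4; C=4; B=4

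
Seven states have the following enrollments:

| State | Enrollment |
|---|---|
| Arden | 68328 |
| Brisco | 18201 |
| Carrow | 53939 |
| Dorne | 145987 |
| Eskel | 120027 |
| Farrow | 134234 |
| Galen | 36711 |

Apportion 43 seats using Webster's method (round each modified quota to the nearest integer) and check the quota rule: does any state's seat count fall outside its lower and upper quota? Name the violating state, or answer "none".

none

Standard quotas: Arden 5.088, Brisco 1.355, Carrow 4.017, Dorne 10.871, Eskel 8.938, Farrow 9.996, Galen 2.734.
Webster allocation: Arden 5, Brisco 1, Carrow 4, Dorne 11, Eskel 9, Farrow 10, Galen 3.
Every allocation lies between the lower and upper quota.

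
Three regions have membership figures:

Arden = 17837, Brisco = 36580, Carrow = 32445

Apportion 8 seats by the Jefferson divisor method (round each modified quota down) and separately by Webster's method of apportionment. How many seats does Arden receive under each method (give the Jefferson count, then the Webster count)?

Jefferson: Arden 1, Brisco 4, Carrow 3.
Webster: Arden 2, Brisco 3, Carrow 3.
Arden gets 1 under Jefferson and 2 under Webster.

1 and 2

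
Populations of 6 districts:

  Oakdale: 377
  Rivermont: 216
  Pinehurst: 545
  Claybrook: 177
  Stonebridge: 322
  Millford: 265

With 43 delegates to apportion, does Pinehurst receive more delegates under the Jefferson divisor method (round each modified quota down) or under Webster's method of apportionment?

Jefferson

Jefferson: Oakdale 8, Rivermont 5, Pinehurst 13, Claybrook 4, Stonebridge 7, Millford 6.
Webster: Oakdale 9, Rivermont 5, Pinehurst 12, Claybrook 4, Stonebridge 7, Millford 6.
Pinehurst gets 13 under Jefferson and 12 under Webster.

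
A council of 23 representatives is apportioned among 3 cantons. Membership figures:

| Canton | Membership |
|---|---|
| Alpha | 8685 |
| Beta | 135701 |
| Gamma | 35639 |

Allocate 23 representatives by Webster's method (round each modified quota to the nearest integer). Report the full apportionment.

Alpha 1, Beta 17, Gamma 5

Standard divisor 180025/23 ≈ 7827.174; standard quotas: Alpha 1.110, Beta 17.337, Gamma 4.553.
Rounding to the nearest integer gives Alpha 1, Beta 17, Gamma 5 — total 23, matching the house size, so no adjustment is needed.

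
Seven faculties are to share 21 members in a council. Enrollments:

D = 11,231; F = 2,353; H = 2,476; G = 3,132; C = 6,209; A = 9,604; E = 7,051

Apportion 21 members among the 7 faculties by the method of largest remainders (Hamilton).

Standard divisor: 42056 ÷ 21 ≈ 2002.667.
Standard quotas: D 5.6080, F 1.1749, H 1.2364, G 1.5639, C 3.1004, A 4.7956, E 3.5208.
Lower quotas: D 5, F 1, H 1, G 1, C 3, A 4, E 3 (sum 18, leaving 3 seats).
Remainders in descending order: A 0.7956, D 0.6080, G 0.5639, E 0.5208, H 0.2364, F 0.1749, C 0.1004.
The surplus seats go to A, D, G.

D: 6, F: 1, H: 1, G: 2, C: 3, A: 5, E: 3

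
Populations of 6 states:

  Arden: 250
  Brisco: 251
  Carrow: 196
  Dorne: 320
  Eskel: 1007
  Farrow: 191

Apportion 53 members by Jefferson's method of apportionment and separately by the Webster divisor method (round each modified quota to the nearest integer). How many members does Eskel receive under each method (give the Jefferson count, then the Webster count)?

Jefferson: Arden 6, Brisco 6, Carrow 4, Dorne 8, Eskel 25, Farrow 4.
Webster: Arden 6, Brisco 6, Carrow 5, Dorne 8, Eskel 24, Farrow 4.
Eskel gets 25 under Jefferson and 24 under Webster.

25 and 24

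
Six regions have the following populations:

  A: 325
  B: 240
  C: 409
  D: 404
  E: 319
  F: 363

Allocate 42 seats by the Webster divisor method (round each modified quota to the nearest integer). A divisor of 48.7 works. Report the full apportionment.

A 7, B 5, C 8, D 8, E 7, F 7

With modified divisor 48.7: modified quotas A 6.674, B 4.928, C 8.398, D 8.296, E 6.550, F 7.454.
Rounding to the nearest integer: A 7, B 5, C 8, D 8, E 7, F 7 (total 42).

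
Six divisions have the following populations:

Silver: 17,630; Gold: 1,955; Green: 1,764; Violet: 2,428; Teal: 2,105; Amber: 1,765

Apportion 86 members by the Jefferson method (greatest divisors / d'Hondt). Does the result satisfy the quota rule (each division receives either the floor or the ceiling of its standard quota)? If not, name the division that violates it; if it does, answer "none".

Silver

Standard quotas: Silver 54.841, Gold 6.081, Green 5.487, Violet 7.553, Teal 6.548, Amber 5.490.
Jefferson allocation: Silver 57, Gold 6, Green 5, Violet 7, Teal 6, Amber 5.
Silver has quota 54.841 (lower 54, upper 55) but receives 57 — outside the quota interval.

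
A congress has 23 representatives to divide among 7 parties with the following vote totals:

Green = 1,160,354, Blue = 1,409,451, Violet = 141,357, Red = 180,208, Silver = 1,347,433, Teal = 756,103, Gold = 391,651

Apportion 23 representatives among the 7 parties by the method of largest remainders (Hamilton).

Green 5; Blue 6; Violet 0; Red 1; Silver 6; Teal 3; Gold 2

Standard divisor: 5386557 ÷ 23 ≈ 234198.13.
Standard quotas: Green 4.9546, Blue 6.0182, Violet 0.6036, Red 0.7695, Silver 5.7534, Teal 3.2285, Gold 1.6723.
Lower quotas: Green 4, Blue 6, Violet 0, Red 0, Silver 5, Teal 3, Gold 1 (sum 19, leaving 4 seats).
Remainders in descending order: Green 0.9546, Red 0.7695, Silver 0.7534, Gold 0.6723, Violet 0.6036, Teal 0.2285, Blue 0.0182.
The surplus seats go to Green, Red, Silver, Gold.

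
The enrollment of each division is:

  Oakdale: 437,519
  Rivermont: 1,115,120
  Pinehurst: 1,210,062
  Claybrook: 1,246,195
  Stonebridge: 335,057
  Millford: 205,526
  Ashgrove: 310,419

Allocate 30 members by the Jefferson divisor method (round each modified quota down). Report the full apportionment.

Oakdale 2; Rivermont 7; Pinehurst 8; Claybrook 8; Stonebridge 2; Millford 1; Ashgrove 2

Standard divisor 4859898/30 ≈ 161996.6; standard quotas: Oakdale 2.701, Rivermont 6.884, Pinehurst 7.470, Claybrook 7.693, Stonebridge 2.068, Millford 1.269, Ashgrove 1.916.
Rounding down gives 2, 6, 7, 7, 2, 1, 1 = 26 seats, so the divisor must be adjusted.
With modified divisor 148500: modified quotas Oakdale 2.946, Rivermont 7.509, Pinehurst 8.149, Claybrook 8.392, Stonebridge 2.256, Millford 1.384, Ashgrove 2.090.
Rounding down: Oakdale 2, Rivermont 7, Pinehurst 8, Claybrook 8, Stonebridge 2, Millford 1, Ashgrove 2 (total 30).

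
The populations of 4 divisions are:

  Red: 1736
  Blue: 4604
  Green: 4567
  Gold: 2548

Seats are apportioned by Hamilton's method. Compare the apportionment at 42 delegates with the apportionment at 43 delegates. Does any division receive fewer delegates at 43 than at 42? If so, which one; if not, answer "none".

At 42 seats: Red 6, Blue 14, Green 14, Gold 8.
At 43 seats: Red 5, Blue 15, Green 15, Gold 8.
Red drops from 6 to 5.

Red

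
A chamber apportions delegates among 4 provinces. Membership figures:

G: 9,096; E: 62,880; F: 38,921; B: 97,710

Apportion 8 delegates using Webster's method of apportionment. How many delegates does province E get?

Standard divisor 208607/8 ≈ 26075.875; standard quotas: G 0.349, E 2.411, F 1.493, B 3.747.
Rounding to the nearest integer gives 0, 2, 1, 4 = 7 seats, so the divisor must be adjusted.
With modified divisor 25500: modified quotas G 0.357, E 2.466, F 1.526, B 3.832.
Rounding to the nearest integer: G 0, E 2, F 2, B 4 (total 8).
E receives 2.

2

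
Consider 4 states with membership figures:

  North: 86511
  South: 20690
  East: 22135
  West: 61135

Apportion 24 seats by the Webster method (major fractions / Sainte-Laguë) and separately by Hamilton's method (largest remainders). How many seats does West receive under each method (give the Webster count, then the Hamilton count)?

7 and 8

Webster: North 11, South 3, East 3, West 7.
Hamilton: North 11, South 2, East 3, West 8.
West gets 7 under Webster and 8 under Hamilton.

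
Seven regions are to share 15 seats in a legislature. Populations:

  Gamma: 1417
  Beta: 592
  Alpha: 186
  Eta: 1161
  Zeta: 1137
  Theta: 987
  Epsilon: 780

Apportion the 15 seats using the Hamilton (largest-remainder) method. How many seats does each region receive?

Gamma=3; Beta=1; Alpha=1; Eta=3; Zeta=3; Theta=2; Epsilon=2

The standard divisor is 6260/15 ≈ 417.333.
Standard quotas: Gamma 3.395, Beta 1.419, Alpha 0.446, Eta 2.782, Zeta 2.724, Theta 2.365, Epsilon 1.869.
Lower quotas: Gamma 3, Beta 1, Alpha 0, Eta 2, Zeta 2, Theta 2, Epsilon 1 (sum 11, leaving 4 seats).
Remainders in descending order: Epsilon 0.869, Eta 0.782, Zeta 0.724, Alpha 0.446, Beta 0.419, Gamma 0.395, Theta 0.365.
The surplus seats go to Epsilon, Eta, Zeta, Alpha.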